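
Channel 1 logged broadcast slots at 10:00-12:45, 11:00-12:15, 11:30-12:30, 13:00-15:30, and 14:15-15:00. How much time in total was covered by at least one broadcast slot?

5 h 15 min

Merged: 10:00-12:45, 13:00-15:30.
Lengths: 2 h 45 min + 2 h 30 min = 5 h 15 min.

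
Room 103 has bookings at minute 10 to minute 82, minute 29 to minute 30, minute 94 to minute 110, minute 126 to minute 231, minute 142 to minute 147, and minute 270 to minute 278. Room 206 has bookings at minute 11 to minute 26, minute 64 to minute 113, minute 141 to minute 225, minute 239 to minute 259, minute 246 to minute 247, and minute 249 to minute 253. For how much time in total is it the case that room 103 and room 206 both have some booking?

First set merges to minute 10 to minute 82, minute 94 to minute 110, minute 126 to minute 231, minute 270 to minute 278.
Second set merges to minute 11 to minute 26, minute 64 to minute 113, minute 141 to minute 225, minute 239 to minute 259.
A ∩ B = minute 11 to minute 26, minute 64 to minute 82, minute 94 to minute 110, minute 141 to minute 225.
Total: 15 minutes + 18 minutes + 16 minutes + 84 minutes = 133 minutes.

133 minutes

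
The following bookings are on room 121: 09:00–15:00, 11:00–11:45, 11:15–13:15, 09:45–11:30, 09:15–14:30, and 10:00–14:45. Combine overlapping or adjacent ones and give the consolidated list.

09:00-15:00

Sort by start: 09:00-15:00, 09:15-14:30, 09:45-11:30, 10:00-14:45, 11:00-11:45, 11:15-13:15.
09:15-14:30 overlaps/touches 09:00-15:00 → extend to 09:00-15:00.
09:45-11:30 overlaps/touches 09:00-15:00 → extend to 09:00-15:00.
10:00-14:45 overlaps/touches 09:00-15:00 → extend to 09:00-15:00.
11:00-11:45 overlaps/touches 09:00-15:00 → extend to 09:00-15:00.
11:15-13:15 overlaps/touches 09:00-15:00 → extend to 09:00-15:00.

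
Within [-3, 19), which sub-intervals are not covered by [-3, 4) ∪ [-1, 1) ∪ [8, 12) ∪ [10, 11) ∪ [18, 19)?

[4, 8) ∪ [12, 18)

After merging, the occupied span is [-3, 4), [8, 12), [18, 19).
Gaps within [-3, 19): [4, 8), [12, 18).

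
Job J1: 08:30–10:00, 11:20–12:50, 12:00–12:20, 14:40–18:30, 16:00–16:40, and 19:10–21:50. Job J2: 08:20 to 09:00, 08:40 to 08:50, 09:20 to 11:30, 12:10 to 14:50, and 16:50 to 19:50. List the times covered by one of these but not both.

08:20-08:30, 09:00-09:20, 10:00-11:20, 11:30-12:10, 12:50-14:40, 14:50-16:50, 18:30-19:10, 19:50-21:50

A, merged: 08:30-10:00, 11:20-12:50, 14:40-18:30, 19:10-21:50.
B, merged: 08:20-09:00, 09:20-11:30, 12:10-14:50, 16:50-19:50.
A \ B = 09:00-09:20, 11:30-12:10, 14:50-16:50, 19:50-21:50.
B \ A = 08:20-08:30, 10:00-11:20, 12:50-14:40, 18:30-19:10.
Union of the two gives the symmetric difference.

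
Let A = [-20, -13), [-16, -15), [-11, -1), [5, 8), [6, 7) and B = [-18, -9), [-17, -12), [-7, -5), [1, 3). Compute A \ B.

Merge the first list: [-20, -13), [-11, -1), [5, 8).
Merge the second list: [-18, -9), [-7, -5), [1, 3).
[-20, -13) minus B → [-20, -18).
[-11, -1) minus B → [-9, -7), [-5, -1).
[5, 8): no B overlap → unchanged.

[-20, -18) ∪ [-9, -7) ∪ [-5, -1) ∪ [5, 8)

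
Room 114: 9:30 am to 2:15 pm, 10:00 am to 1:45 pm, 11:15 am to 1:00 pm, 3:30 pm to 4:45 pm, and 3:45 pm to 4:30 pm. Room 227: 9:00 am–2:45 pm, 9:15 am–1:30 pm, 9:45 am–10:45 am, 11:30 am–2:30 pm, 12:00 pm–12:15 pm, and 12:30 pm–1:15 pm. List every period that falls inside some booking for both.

First set merges to 9:30 am–2:15 pm, 3:30 pm–4:45 pm.
Second set merges to 9:00 am–2:45 pm.
9:30 am–2:15 pm overlaps B on 9:30 am–2:15 pm.
3:30 pm–4:45 pm falls entirely outside B.

9:30 am–2:15 pm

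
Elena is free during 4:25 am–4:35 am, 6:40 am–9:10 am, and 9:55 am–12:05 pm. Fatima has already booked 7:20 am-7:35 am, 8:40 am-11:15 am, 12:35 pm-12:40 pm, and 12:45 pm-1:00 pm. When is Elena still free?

4:25 am–4:35 am is untouched.
6:40 am–9:10 am with B removed leaves 6:40 am–7:20 am, 7:35 am–8:40 am.
9:55 am–12:05 pm with B removed leaves 11:15 am–12:05 pm.

4:25 am–4:35 am, 6:40 am–7:20 am, 7:35 am–8:40 am, 11:15 am–12:05 pm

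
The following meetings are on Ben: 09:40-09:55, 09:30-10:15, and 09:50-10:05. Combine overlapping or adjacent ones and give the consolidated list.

09:30–10:15

Sort by start: 09:30–10:15, 09:40–09:55, 09:50–10:05.
09:40–09:55 overlaps/touches 09:30–10:15 → extend to 09:30–10:15.
09:50–10:05 overlaps/touches 09:30–10:15 → extend to 09:30–10:15.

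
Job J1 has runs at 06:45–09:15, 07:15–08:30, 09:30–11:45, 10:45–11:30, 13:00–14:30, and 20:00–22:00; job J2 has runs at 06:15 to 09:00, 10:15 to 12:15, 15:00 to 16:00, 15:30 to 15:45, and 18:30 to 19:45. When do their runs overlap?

06:45-09:00, 10:15-11:45

First set merges to 06:45-09:15, 09:30-11:45, 13:00-14:30, 20:00-22:00.
Second set merges to 06:15-09:00, 10:15-12:15, 15:00-16:00, 18:30-19:45.
06:45-09:15 ∩ B → 06:45-09:00.
09:30-11:45 ∩ B → 10:15-11:45.
13:00-14:30 meets no B interval.
20:00-22:00 meets no B interval.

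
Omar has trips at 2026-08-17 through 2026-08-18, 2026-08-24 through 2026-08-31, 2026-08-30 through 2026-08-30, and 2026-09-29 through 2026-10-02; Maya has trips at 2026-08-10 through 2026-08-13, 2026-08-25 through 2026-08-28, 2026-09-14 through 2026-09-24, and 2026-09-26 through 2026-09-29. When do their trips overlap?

2026-08-25 through 2026-08-28, 2026-09-29 through 2026-09-29

First set merges to 2026-08-17 through 2026-08-18, 2026-08-24 through 2026-08-31, 2026-09-29 through 2026-10-02.
2026-08-17 through 2026-08-18: no overlap with the second set.
2026-08-24 through 2026-08-31 meets the second set on 2026-08-25 through 2026-08-28.
2026-09-29 through 2026-10-02 meets the second set on 2026-09-29 through 2026-09-29.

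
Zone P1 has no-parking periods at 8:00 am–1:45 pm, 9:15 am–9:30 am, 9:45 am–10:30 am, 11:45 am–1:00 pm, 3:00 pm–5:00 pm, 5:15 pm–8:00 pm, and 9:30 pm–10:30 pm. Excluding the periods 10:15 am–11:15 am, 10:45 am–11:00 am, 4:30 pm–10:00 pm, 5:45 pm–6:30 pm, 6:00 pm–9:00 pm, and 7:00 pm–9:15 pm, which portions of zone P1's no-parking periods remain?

8:00 am–10:15 am, 11:15 am–1:45 pm, 3:00 pm–4:30 pm, 10:00 pm–10:30 pm

Merge the first list: 8:00 am–1:45 pm, 3:00 pm–5:00 pm, 5:15 pm–8:00 pm, 9:30 pm–10:30 pm.
Merge the second list: 10:15 am–11:15 am, 4:30 pm–10:00 pm.
8:00 am–1:45 pm \ B = 8:00 am–10:15 am, 11:15 am–1:45 pm.
3:00 pm–5:00 pm \ B = 3:00 pm–4:30 pm.
5:15 pm–8:00 pm: entirely removed.
9:30 pm–10:30 pm \ B = 10:00 pm–10:30 pm.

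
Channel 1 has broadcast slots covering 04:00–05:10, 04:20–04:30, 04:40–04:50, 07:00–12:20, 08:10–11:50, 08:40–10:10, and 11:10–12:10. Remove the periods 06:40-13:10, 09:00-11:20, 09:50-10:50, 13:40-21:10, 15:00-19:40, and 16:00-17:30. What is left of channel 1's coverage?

04:00–05:10

First set merges to 04:00–05:10, 07:00–12:20.
Second set merges to 06:40–13:10, 13:40–21:10.
04:00–05:10: no B overlap → unchanged.
07:00–12:20: fully covered by B → removed.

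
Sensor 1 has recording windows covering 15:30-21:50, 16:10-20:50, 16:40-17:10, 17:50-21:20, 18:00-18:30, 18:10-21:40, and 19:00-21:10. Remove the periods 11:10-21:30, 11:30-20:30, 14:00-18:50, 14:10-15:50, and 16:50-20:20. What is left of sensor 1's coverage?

First set merges to 15:30–21:50.
Second set merges to 11:10–21:30.
15:30–21:50 minus B → 21:30–21:50.

21:30–21:50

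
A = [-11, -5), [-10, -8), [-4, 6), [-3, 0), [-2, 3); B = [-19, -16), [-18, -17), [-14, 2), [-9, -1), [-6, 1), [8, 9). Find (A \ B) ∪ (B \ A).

[-19, -16) ∪ [-14, -11) ∪ [-5, -4) ∪ [2, 6) ∪ [8, 9)

First set merges to [-11, -5), [-4, 6).
Second set merges to [-19, -16), [-14, 2), [8, 9).
Only in the first: [2, 6).
Only in the second: [-19, -16), [-14, -11), [-5, -4), [8, 9).
Together these are the periods covered by exactly one.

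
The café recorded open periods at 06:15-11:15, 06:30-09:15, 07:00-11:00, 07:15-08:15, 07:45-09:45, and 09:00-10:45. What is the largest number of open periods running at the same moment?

5

Walk the sorted start/end points keeping a running depth.
The depth first hits 5 at 07:45.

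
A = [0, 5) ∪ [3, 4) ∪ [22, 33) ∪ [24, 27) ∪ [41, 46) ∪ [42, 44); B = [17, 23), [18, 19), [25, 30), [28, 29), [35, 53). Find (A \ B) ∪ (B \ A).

[0, 5) ∪ [17, 22) ∪ [23, 25) ∪ [30, 33) ∪ [35, 41) ∪ [46, 53)

Merge the first list: [0, 5), [22, 33), [41, 46).
Merge the second list: [17, 23), [25, 30), [35, 53).
A but not B: [0, 5), [23, 25), [30, 33).
B but not A: [17, 22), [35, 41), [46, 53).
Combining gives A △ B.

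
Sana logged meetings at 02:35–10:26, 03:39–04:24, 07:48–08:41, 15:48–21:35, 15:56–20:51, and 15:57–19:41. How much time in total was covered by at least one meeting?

13 h 38 min

Merged: 02:35–10:26, 15:48–21:35.
Lengths: 7 h 51 min + 5 h 47 min = 13 h 38 min.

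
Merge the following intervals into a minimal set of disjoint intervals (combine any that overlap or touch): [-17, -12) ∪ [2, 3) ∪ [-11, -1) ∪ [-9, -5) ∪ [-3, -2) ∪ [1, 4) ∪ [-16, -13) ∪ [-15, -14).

[-17, -12) ∪ [-11, -1) ∪ [1, 4)

Sort by start: [-17, -12), [-16, -13), [-15, -14), [-11, -1), [-9, -5), [-3, -2), [1, 4), [2, 3).
[-16, -13) overlaps/touches [-17, -12) → extend to [-17, -12).
[-15, -14) overlaps/touches [-17, -12) → extend to [-17, -12).
[-11, -1) is disjoint → start new block.
[-9, -5) overlaps/touches [-11, -1) → extend to [-11, -1).
[-3, -2) overlaps/touches [-11, -1) → extend to [-11, -1).
[1, 4) is disjoint → start new block.
[2, 3) overlaps/touches [1, 4) → extend to [1, 4).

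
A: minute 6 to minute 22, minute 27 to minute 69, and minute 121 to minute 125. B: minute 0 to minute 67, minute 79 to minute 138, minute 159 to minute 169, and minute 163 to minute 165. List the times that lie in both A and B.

Merge the second list: minute 0 to minute 67, minute 79 to minute 138, minute 159 to minute 169.
minute 6 to minute 22 overlaps B on minute 6 to minute 22.
minute 27 to minute 69 overlaps B on minute 27 to minute 67.
minute 121 to minute 125 overlaps B on minute 121 to minute 125.

minute 6 to minute 22, minute 27 to minute 67, minute 121 to minute 125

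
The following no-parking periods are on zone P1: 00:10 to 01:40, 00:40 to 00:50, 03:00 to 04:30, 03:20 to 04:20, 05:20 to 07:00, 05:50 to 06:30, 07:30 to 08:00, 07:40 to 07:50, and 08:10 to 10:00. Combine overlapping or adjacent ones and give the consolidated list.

00:40-00:50 overlaps/touches 00:10-01:40 → extend to 00:10-01:40.
03:00-04:30 is disjoint → start new block.
03:20-04:20 overlaps/touches 03:00-04:30 → extend to 03:00-04:30.
05:20-07:00 is disjoint → start new block.
05:50-06:30 overlaps/touches 05:20-07:00 → extend to 05:20-07:00.
07:30-08:00 is disjoint → start new block.
07:40-07:50 overlaps/touches 07:30-08:00 → extend to 07:30-08:00.
08:10-10:00 is disjoint → start new block.

00:10-01:40, 03:00-04:30, 05:20-07:00, 07:30-08:00, 08:10-10:00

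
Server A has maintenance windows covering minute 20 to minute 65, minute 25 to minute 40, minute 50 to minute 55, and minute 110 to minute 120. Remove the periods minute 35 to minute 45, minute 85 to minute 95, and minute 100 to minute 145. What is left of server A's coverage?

minute 20 to minute 35, minute 45 to minute 65

Merge the first list: minute 20 to minute 65, minute 110 to minute 120.
minute 20 to minute 65 with B removed leaves minute 20 to minute 35, minute 45 to minute 65.
minute 110 to minute 120 lies entirely inside B → drops out.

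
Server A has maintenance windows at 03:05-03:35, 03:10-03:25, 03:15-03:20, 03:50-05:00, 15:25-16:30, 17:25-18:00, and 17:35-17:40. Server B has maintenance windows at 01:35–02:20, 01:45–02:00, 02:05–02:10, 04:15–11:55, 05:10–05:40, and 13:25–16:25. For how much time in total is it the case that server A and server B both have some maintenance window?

1 h 45 min

First set merges to 03:05-03:35, 03:50-05:00, 15:25-16:30, 17:25-18:00.
Second set merges to 01:35-02:20, 04:15-11:55, 13:25-16:25.
A ∩ B = 04:15-05:00, 15:25-16:25.
Total: 45 min + 1 h = 1 h 45 min.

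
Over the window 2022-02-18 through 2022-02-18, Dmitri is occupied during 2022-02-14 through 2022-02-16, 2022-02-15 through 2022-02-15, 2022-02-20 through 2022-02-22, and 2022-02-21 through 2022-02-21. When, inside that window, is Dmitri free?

2022-02-18 through 2022-02-18

The merged coverage is 2022-02-14 through 2022-02-16, 2022-02-20 through 2022-02-22.
Uncovered inside 2022-02-18 through 2022-02-18: 2022-02-18 through 2022-02-18.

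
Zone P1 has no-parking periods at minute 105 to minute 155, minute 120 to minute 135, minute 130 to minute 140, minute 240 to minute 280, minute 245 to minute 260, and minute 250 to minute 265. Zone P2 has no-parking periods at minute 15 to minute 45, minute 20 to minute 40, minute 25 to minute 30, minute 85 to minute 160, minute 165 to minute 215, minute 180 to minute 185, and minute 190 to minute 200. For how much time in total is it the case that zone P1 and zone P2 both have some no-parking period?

A, merged: minute 105 to minute 155, minute 240 to minute 280.
B, merged: minute 15 to minute 45, minute 85 to minute 160, minute 165 to minute 215.
A ∩ B = minute 105 to minute 155.
Total: 50 minutes.

50 minutes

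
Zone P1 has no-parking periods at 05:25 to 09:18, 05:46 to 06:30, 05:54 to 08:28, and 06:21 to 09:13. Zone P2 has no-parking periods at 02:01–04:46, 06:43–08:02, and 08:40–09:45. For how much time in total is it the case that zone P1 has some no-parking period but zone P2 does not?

Merge the first list: 05:25-09:18.
A \ B = 05:25-06:43, 08:02-08:40.
Total: 1 h 18 min + 38 min = 1 h 56 min.

1 h 56 min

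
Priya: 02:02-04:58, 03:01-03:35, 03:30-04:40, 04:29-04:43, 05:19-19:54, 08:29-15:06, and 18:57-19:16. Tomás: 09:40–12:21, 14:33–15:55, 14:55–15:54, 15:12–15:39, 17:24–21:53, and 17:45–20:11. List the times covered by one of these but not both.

02:02–04:58, 05:19–09:40, 12:21–14:33, 15:55–17:24, 19:54–21:53

First set merges to 02:02–04:58, 05:19–19:54.
Second set merges to 09:40–12:21, 14:33–15:55, 17:24–21:53.
A \ B = 02:02–04:58, 05:19–09:40, 12:21–14:33, 15:55–17:24.
B \ A = 19:54–21:53.
Union of the two gives the symmetric difference.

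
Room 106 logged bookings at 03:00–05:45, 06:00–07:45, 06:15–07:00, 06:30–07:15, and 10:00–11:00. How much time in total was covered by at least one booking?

Merged: 03:00–05:45, 06:00–07:45, 10:00–11:00.
Lengths: 2 h 45 min + 1 h 45 min + 1 h = 5 h 30 min.

5 h 30 min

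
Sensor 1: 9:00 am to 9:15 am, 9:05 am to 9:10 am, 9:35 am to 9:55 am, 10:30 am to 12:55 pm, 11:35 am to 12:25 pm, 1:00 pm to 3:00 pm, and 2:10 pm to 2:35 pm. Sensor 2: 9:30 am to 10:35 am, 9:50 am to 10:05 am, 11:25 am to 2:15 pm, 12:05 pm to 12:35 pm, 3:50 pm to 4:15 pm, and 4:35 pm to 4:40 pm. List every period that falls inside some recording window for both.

Merge the first list: 9:00 am–9:15 am, 9:35 am–9:55 am, 10:30 am–12:55 pm, 1:00 pm–3:00 pm.
Merge the second list: 9:30 am–10:35 am, 11:25 am–2:15 pm, 3:50 pm–4:15 pm, 4:35 pm–4:40 pm.
9:00 am–9:15 am falls entirely outside B.
9:35 am–9:55 am overlaps B on 9:35 am–9:55 am.
10:30 am–12:55 pm overlaps B on 10:30 am–10:35 am, 11:25 am–12:55 pm.
1:00 pm–3:00 pm overlaps B on 1:00 pm–2:15 pm.

9:35 am–9:55 am, 10:30 am–10:35 am, 11:25 am–12:55 pm, 1:00 pm–2:15 pm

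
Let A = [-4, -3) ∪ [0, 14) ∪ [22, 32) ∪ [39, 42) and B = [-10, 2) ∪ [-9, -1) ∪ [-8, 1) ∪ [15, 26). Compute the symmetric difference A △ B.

[-10, -4) ∪ [-3, 0) ∪ [2, 14) ∪ [15, 22) ∪ [26, 32) ∪ [39, 42)

Second set merges to [-10, 2), [15, 26).
A \ B = [2, 14), [26, 32), [39, 42).
B \ A = [-10, -4), [-3, 0), [15, 22).
Union of the two gives the symmetric difference.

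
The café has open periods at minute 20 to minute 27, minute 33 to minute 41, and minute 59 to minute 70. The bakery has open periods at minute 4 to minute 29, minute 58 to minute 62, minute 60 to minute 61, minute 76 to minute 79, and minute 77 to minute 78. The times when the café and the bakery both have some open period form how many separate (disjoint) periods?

B, merged: minute 4 to minute 29, minute 58 to minute 62, minute 76 to minute 79.
A ∩ B = minute 20 to minute 27, minute 59 to minute 62.
That is 2 disjoint pieces.

2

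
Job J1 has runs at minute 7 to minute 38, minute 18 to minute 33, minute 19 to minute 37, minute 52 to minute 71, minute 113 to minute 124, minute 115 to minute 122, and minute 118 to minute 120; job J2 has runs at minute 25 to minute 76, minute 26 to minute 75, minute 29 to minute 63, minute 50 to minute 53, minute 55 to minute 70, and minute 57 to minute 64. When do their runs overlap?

minute 25 to minute 38, minute 52 to minute 71

Merge the first list: minute 7 to minute 38, minute 52 to minute 71, minute 113 to minute 124.
Merge the second list: minute 25 to minute 76.
minute 7 to minute 38 overlaps B on minute 25 to minute 38.
minute 52 to minute 71 overlaps B on minute 52 to minute 71.
minute 113 to minute 124 falls entirely outside B.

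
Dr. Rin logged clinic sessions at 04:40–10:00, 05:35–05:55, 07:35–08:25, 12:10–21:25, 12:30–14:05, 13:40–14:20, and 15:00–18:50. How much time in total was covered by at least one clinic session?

Merged: 04:40-10:00, 12:10-21:25.
Lengths: 5 h 20 min + 9 h 15 min = 14 h 35 min.

14 h 35 min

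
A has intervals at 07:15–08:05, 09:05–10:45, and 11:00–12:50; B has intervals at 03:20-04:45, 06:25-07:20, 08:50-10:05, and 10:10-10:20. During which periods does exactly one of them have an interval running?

Only in the first: 07:20-08:05, 10:05-10:10, 10:20-10:45, 11:00-12:50.
Only in the second: 03:20-04:45, 06:25-07:15, 08:50-09:05.
Together these are the periods covered by exactly one.

03:20-04:45, 06:25-07:15, 07:20-08:05, 08:50-09:05, 10:05-10:10, 10:20-10:45, 11:00-12:50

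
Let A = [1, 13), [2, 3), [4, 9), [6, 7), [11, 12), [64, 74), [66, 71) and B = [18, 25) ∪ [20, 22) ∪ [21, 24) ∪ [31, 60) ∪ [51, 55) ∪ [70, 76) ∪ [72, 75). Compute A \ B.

[1, 13) ∪ [64, 70)

A, merged: [1, 13), [64, 74).
B, merged: [18, 25), [31, 60), [70, 76).
[1, 13) is untouched.
[64, 74) with B removed leaves [64, 70).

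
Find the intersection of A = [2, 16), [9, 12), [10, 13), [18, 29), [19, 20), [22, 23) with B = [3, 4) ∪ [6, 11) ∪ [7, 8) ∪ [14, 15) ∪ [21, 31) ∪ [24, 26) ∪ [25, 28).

[3, 4) ∪ [6, 11) ∪ [14, 15) ∪ [21, 29)

A, merged: [2, 16), [18, 29).
B, merged: [3, 4), [6, 11), [14, 15), [21, 31).
[2, 16) overlaps B on [3, 4), [6, 11), [14, 15).
[18, 29) overlaps B on [21, 29).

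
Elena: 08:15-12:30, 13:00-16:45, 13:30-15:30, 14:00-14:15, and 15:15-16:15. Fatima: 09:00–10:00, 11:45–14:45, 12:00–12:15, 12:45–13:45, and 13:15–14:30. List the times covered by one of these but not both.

First set merges to 08:15-12:30, 13:00-16:45.
Second set merges to 09:00-10:00, 11:45-14:45.
A \ B = 08:15-09:00, 10:00-11:45, 14:45-16:45.
B \ A = 12:30-13:00.
Union of the two gives the symmetric difference.

08:15-09:00, 10:00-11:45, 12:30-13:00, 14:45-16:45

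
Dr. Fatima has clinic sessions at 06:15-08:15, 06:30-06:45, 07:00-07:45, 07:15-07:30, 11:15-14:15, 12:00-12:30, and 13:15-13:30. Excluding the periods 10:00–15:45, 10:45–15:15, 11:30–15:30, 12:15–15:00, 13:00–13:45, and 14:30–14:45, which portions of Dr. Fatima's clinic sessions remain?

06:15–08:15

Merge the first list: 06:15–08:15, 11:15–14:15.
Merge the second list: 10:00–15:45.
06:15–08:15 is untouched.
11:15–14:15 lies entirely inside B → drops out.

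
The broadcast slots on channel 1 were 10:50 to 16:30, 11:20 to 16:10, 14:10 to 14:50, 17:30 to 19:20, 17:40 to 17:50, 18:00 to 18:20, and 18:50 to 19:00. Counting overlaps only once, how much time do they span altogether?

Merged: 10:50-16:30, 17:30-19:20.
Lengths: 5 h 40 min + 1 h 50 min = 7 h 30 min.

7 h 30 min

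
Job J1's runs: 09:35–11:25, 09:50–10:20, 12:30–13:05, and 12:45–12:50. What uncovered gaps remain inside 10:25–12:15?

The merged coverage is 09:35–11:25, 12:30–13:05.
Complement within 10:25–12:15: 11:25–12:15.

11:25–12:15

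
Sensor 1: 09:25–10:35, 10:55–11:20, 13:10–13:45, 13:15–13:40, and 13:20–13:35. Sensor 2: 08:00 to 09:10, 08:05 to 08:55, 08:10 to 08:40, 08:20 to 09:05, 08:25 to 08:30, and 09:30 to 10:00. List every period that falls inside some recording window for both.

09:30–10:00

Merge the first list: 09:25–10:35, 10:55–11:20, 13:10–13:45.
Merge the second list: 08:00–09:10, 09:30–10:00.
09:25–10:35 meets the second set on 09:30–10:00.
10:55–11:20: no overlap with the second set.
13:10–13:45: no overlap with the second set.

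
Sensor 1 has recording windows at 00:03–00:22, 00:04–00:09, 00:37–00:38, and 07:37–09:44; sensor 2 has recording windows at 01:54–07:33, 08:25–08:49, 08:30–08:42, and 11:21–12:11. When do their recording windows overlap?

08:25-08:49

First set merges to 00:03-00:22, 00:37-00:38, 07:37-09:44.
Second set merges to 01:54-07:33, 08:25-08:49, 11:21-12:11.
00:03-00:22 meets no B interval.
00:37-00:38 meets no B interval.
07:37-09:44 ∩ B → 08:25-08:49.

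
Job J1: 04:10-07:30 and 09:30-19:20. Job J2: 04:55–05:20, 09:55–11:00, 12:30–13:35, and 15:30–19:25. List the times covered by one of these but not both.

Only in the first: 04:10-04:55, 05:20-07:30, 09:30-09:55, 11:00-12:30, 13:35-15:30.
Only in the second: 19:20-19:25.
Together these are the periods covered by exactly one.

04:10-04:55, 05:20-07:30, 09:30-09:55, 11:00-12:30, 13:35-15:30, 19:20-19:25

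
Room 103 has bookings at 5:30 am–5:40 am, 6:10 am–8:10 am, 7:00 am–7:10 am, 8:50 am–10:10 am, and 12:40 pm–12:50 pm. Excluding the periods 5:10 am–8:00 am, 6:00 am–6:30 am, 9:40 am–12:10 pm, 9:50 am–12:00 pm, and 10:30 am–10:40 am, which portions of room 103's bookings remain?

Merge the first list: 5:30 am-5:40 am, 6:10 am-8:10 am, 8:50 am-10:10 am, 12:40 pm-12:50 pm.
Merge the second list: 5:10 am-8:00 am, 9:40 am-12:10 pm.
5:30 am-5:40 am: entirely removed.
6:10 am-8:10 am \ B = 8:00 am-8:10 am.
8:50 am-10:10 am \ B = 8:50 am-9:40 am.
12:40 pm-12:50 pm: nothing removed.

8:00 am-8:10 am, 8:50 am-9:40 am, 12:40 pm-12:50 pm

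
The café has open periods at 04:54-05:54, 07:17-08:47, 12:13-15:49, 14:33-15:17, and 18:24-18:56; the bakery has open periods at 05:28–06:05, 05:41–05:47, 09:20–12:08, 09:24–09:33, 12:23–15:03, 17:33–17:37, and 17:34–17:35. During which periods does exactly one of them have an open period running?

Merge the first list: 04:54-05:54, 07:17-08:47, 12:13-15:49, 18:24-18:56.
Merge the second list: 05:28-06:05, 09:20-12:08, 12:23-15:03, 17:33-17:37.
A \ B = 04:54-05:28, 07:17-08:47, 12:13-12:23, 15:03-15:49, 18:24-18:56.
B \ A = 05:54-06:05, 09:20-12:08, 17:33-17:37.
Union of the two gives the symmetric difference.

04:54-05:28, 05:54-06:05, 07:17-08:47, 09:20-12:08, 12:13-12:23, 15:03-15:49, 17:33-17:37, 18:24-18:56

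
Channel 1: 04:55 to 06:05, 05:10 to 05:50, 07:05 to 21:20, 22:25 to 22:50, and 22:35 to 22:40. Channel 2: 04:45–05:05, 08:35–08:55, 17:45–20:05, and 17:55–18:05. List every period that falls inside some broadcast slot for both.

First set merges to 04:55–06:05, 07:05–21:20, 22:25–22:50.
Second set merges to 04:45–05:05, 08:35–08:55, 17:45–20:05.
04:55–06:05 overlaps B on 04:55–05:05.
07:05–21:20 overlaps B on 08:35–08:55, 17:45–20:05.
22:25–22:50 falls entirely outside B.

04:55–05:05, 08:35–08:55, 17:45–20:05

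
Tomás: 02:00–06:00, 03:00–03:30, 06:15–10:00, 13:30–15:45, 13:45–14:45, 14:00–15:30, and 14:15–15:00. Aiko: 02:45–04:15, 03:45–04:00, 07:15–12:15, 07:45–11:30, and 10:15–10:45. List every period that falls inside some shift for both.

A, merged: 02:00–06:00, 06:15–10:00, 13:30–15:45.
B, merged: 02:45–04:15, 07:15–12:15.
02:00–06:00 meets the second set on 02:45–04:15.
06:15–10:00 meets the second set on 07:15–10:00.
13:30–15:45: no overlap with the second set.

02:45–04:15, 07:15–10:00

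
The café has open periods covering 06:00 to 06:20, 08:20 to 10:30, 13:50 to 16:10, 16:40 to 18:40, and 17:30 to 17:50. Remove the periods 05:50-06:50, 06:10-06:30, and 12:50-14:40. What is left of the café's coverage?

08:20–10:30, 14:40–16:10, 16:40–18:40

Merge the first list: 06:00–06:20, 08:20–10:30, 13:50–16:10, 16:40–18:40.
Merge the second list: 05:50–06:50, 12:50–14:40.
06:00–06:20: fully covered by B → removed.
08:20–10:30: no B overlap → unchanged.
13:50–16:10 minus B → 14:40–16:10.
16:40–18:40: no B overlap → unchanged.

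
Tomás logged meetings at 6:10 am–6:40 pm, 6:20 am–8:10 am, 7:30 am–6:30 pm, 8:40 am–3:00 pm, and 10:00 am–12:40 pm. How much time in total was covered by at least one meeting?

Merged: 6:10 am–6:40 pm.
Length: 12 h 30 min.

12 h 30 min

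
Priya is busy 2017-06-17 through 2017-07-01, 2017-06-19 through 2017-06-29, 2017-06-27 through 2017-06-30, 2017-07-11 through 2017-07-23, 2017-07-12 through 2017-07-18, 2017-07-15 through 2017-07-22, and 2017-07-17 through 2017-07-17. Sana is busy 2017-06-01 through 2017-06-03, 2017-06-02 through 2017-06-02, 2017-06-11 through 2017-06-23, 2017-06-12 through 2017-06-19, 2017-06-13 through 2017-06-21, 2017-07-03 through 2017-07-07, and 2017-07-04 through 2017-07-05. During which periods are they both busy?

2017-06-17 through 2017-06-23

First set merges to 2017-06-17 through 2017-07-01, 2017-07-11 through 2017-07-23.
Second set merges to 2017-06-01 through 2017-06-03, 2017-06-11 through 2017-06-23, 2017-07-03 through 2017-07-07.
2017-06-17 through 2017-07-01 overlaps B on 2017-06-17 through 2017-06-23.
2017-07-11 through 2017-07-23 falls entirely outside B.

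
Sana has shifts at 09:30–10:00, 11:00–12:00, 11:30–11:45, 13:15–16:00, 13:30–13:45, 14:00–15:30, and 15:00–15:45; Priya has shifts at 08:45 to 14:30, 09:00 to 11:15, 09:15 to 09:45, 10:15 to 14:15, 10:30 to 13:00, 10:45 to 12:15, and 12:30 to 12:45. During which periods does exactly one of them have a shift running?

08:45-09:30, 10:00-11:00, 12:00-13:15, 14:30-16:00

Merge the first list: 09:30-10:00, 11:00-12:00, 13:15-16:00.
Merge the second list: 08:45-14:30.
A \ B = 14:30-16:00.
B \ A = 08:45-09:30, 10:00-11:00, 12:00-13:15.
Union of the two gives the symmetric difference.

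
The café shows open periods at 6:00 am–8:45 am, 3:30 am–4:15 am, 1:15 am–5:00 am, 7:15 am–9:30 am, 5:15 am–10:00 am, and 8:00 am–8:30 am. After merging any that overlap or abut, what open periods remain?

1:15 am-5:00 am, 5:15 am-10:00 am

Sort by start: 1:15 am-5:00 am, 3:30 am-4:15 am, 5:15 am-10:00 am, 6:00 am-8:45 am, 7:15 am-9:30 am, 8:00 am-8:30 am.
3:30 am-4:15 am overlaps/touches 1:15 am-5:00 am → extend to 1:15 am-5:00 am.
5:15 am-10:00 am is disjoint → start new block.
6:00 am-8:45 am overlaps/touches 5:15 am-10:00 am → extend to 5:15 am-10:00 am.
7:15 am-9:30 am overlaps/touches 5:15 am-10:00 am → extend to 5:15 am-10:00 am.
8:00 am-8:30 am overlaps/touches 5:15 am-10:00 am → extend to 5:15 am-10:00 am.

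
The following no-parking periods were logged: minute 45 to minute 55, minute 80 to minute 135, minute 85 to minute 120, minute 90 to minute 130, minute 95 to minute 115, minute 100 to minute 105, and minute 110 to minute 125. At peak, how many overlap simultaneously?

Walk the sorted start/end points keeping a running depth.
The depth first hits 5 at minute 100.

5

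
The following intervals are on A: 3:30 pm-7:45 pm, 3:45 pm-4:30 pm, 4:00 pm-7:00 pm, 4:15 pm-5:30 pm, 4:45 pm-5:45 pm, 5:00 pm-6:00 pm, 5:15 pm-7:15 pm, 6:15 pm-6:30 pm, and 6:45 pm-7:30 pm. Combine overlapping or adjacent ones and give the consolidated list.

3:30 pm–7:45 pm

3:45 pm–4:30 pm overlaps/touches 3:30 pm–7:45 pm → extend to 3:30 pm–7:45 pm.
4:00 pm–7:00 pm overlaps/touches 3:30 pm–7:45 pm → extend to 3:30 pm–7:45 pm.
4:15 pm–5:30 pm overlaps/touches 3:30 pm–7:45 pm → extend to 3:30 pm–7:45 pm.
4:45 pm–5:45 pm overlaps/touches 3:30 pm–7:45 pm → extend to 3:30 pm–7:45 pm.
5:00 pm–6:00 pm overlaps/touches 3:30 pm–7:45 pm → extend to 3:30 pm–7:45 pm.
5:15 pm–7:15 pm overlaps/touches 3:30 pm–7:45 pm → extend to 3:30 pm–7:45 pm.
6:15 pm–6:30 pm overlaps/touches 3:30 pm–7:45 pm → extend to 3:30 pm–7:45 pm.
6:45 pm–7:30 pm overlaps/touches 3:30 pm–7:45 pm → extend to 3:30 pm–7:45 pm.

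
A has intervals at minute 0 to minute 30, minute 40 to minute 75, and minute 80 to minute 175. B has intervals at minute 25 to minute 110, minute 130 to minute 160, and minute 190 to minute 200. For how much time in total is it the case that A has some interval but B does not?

60 minutes

A \ B = minute 0 to minute 25, minute 110 to minute 130, minute 160 to minute 175.
Total: 25 minutes + 20 minutes + 15 minutes = 60 minutes.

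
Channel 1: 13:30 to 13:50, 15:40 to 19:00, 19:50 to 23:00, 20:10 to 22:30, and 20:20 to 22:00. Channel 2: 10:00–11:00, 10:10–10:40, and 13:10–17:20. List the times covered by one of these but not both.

A, merged: 13:30–13:50, 15:40–19:00, 19:50–23:00.
B, merged: 10:00–11:00, 13:10–17:20.
A \ B = 17:20–19:00, 19:50–23:00.
B \ A = 10:00–11:00, 13:10–13:30, 13:50–15:40.
Union of the two gives the symmetric difference.

10:00–11:00, 13:10–13:30, 13:50–15:40, 17:20–19:00, 19:50–23:00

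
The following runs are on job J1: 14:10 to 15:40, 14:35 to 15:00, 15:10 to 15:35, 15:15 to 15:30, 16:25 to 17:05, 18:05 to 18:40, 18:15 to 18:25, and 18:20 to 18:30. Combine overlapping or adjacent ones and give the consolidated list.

14:35–15:00 overlaps/touches 14:10–15:40 → extend to 14:10–15:40.
15:10–15:35 overlaps/touches 14:10–15:40 → extend to 14:10–15:40.
15:15–15:30 overlaps/touches 14:10–15:40 → extend to 14:10–15:40.
16:25–17:05 is disjoint → start new block.
18:05–18:40 is disjoint → start new block.
18:15–18:25 overlaps/touches 18:05–18:40 → extend to 18:05–18:40.
18:20–18:30 overlaps/touches 18:05–18:40 → extend to 18:05–18:40.

14:10–15:40, 16:25–17:05, 18:05–18:40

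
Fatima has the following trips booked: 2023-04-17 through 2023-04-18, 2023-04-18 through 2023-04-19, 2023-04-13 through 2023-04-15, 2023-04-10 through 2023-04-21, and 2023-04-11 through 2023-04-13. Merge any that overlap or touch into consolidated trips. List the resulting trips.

Sort by start: 2023-04-10 through 2023-04-21, 2023-04-11 through 2023-04-13, 2023-04-13 through 2023-04-15, 2023-04-17 through 2023-04-18, 2023-04-18 through 2023-04-19.
2023-04-11 through 2023-04-13 overlaps/touches 2023-04-10 through 2023-04-21 → extend to 2023-04-10 through 2023-04-21.
2023-04-13 through 2023-04-15 overlaps/touches 2023-04-10 through 2023-04-21 → extend to 2023-04-10 through 2023-04-21.
2023-04-17 through 2023-04-18 overlaps/touches 2023-04-10 through 2023-04-21 → extend to 2023-04-10 through 2023-04-21.
2023-04-18 through 2023-04-19 overlaps/touches 2023-04-10 through 2023-04-21 → extend to 2023-04-10 through 2023-04-21.

2023-04-10 through 2023-04-21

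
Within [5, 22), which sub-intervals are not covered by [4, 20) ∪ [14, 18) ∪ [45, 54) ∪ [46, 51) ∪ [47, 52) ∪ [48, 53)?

The merged coverage is [4, 20), [45, 54).
Gaps within [5, 22): [20, 22).

[20, 22)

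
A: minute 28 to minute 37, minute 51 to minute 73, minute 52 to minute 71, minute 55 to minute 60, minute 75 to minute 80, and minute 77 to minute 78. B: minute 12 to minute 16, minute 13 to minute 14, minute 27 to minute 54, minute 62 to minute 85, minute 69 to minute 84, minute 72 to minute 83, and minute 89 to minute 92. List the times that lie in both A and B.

minute 28 to minute 37, minute 51 to minute 54, minute 62 to minute 73, minute 75 to minute 80

Merge the first list: minute 28 to minute 37, minute 51 to minute 73, minute 75 to minute 80.
Merge the second list: minute 12 to minute 16, minute 27 to minute 54, minute 62 to minute 85, minute 89 to minute 92.
minute 28 to minute 37 ∩ B → minute 28 to minute 37.
minute 51 to minute 73 ∩ B → minute 51 to minute 54, minute 62 to minute 73.
minute 75 to minute 80 ∩ B → minute 75 to minute 80.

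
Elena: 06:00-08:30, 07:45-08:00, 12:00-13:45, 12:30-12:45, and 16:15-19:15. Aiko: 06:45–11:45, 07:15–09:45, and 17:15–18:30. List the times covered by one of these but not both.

06:00–06:45, 08:30–11:45, 12:00–13:45, 16:15–17:15, 18:30–19:15

A, merged: 06:00–08:30, 12:00–13:45, 16:15–19:15.
B, merged: 06:45–11:45, 17:15–18:30.
A but not B: 06:00–06:45, 12:00–13:45, 16:15–17:15, 18:30–19:15.
B but not A: 08:30–11:45.
Combining gives A △ B.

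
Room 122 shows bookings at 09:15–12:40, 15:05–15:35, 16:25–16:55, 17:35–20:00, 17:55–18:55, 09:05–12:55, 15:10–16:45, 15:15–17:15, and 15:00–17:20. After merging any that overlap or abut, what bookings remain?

09:05–12:55, 15:00–17:20, 17:35–20:00

Sort by start: 09:05–12:55, 09:15–12:40, 15:00–17:20, 15:05–15:35, 15:10–16:45, 15:15–17:15, 16:25–16:55, 17:35–20:00, 17:55–18:55.
09:15–12:40 overlaps/touches 09:05–12:55 → extend to 09:05–12:55.
15:00–17:20 is disjoint → start new block.
15:05–15:35 overlaps/touches 15:00–17:20 → extend to 15:00–17:20.
15:10–16:45 overlaps/touches 15:00–17:20 → extend to 15:00–17:20.
15:15–17:15 overlaps/touches 15:00–17:20 → extend to 15:00–17:20.
16:25–16:55 overlaps/touches 15:00–17:20 → extend to 15:00–17:20.
17:35–20:00 is disjoint → start new block.
17:55–18:55 overlaps/touches 17:35–20:00 → extend to 17:35–20:00.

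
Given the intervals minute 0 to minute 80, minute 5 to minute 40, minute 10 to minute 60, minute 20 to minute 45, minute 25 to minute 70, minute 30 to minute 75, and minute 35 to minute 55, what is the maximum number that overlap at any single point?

7

At minute 35, 7 of the intervals are simultaneously active.
No point has more.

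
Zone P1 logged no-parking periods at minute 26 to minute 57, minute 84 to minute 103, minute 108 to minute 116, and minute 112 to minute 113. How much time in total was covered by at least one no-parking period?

Merged: minute 26 to minute 57, minute 84 to minute 103, minute 108 to minute 116.
Lengths: 31 minutes + 19 minutes + 8 minutes = 58 minutes.

58 minutes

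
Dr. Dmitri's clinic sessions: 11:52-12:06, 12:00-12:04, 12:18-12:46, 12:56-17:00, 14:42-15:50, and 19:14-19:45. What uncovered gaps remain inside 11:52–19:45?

The merged coverage is 11:52–12:06, 12:18–12:46, 12:56–17:00, 19:14–19:45.
Gaps within 11:52–19:45: 12:06–12:18, 12:46–12:56, 17:00–19:14.

12:06–12:18, 12:46–12:56, 17:00–19:14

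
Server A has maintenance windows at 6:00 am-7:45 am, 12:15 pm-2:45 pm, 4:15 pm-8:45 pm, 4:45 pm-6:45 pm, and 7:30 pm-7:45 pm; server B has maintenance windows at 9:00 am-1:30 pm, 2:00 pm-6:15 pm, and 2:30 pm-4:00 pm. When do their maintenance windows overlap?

12:15 pm-1:30 pm, 2:00 pm-2:45 pm, 4:15 pm-6:15 pm

Merge the first list: 6:00 am-7:45 am, 12:15 pm-2:45 pm, 4:15 pm-8:45 pm.
Merge the second list: 9:00 am-1:30 pm, 2:00 pm-6:15 pm.
6:00 am-7:45 am falls entirely outside B.
12:15 pm-2:45 pm overlaps B on 12:15 pm-1:30 pm, 2:00 pm-2:45 pm.
4:15 pm-8:45 pm overlaps B on 4:15 pm-6:15 pm.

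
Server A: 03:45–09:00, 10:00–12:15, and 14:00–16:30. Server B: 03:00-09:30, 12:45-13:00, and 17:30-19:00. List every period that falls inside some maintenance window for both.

03:45–09:00 meets the second set on 03:45–09:00.
10:00–12:15: no overlap with the second set.
14:00–16:30: no overlap with the second set.

03:45–09:00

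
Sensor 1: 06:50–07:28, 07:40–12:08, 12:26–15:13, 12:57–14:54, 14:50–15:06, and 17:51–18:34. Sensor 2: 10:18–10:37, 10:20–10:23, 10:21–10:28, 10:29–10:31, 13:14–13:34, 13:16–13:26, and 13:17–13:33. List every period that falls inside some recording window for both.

First set merges to 06:50–07:28, 07:40–12:08, 12:26–15:13, 17:51–18:34.
Second set merges to 10:18–10:37, 13:14–13:34.
06:50–07:28: no overlap with the second set.
07:40–12:08 meets the second set on 10:18–10:37.
12:26–15:13 meets the second set on 13:14–13:34.
17:51–18:34: no overlap with the second set.

10:18–10:37, 13:14–13:34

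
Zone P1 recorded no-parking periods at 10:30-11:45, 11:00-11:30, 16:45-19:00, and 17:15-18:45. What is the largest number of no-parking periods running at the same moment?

Sweep endpoints in order; track running count of active intervals.
Peak of 2 reached at 11:00.

2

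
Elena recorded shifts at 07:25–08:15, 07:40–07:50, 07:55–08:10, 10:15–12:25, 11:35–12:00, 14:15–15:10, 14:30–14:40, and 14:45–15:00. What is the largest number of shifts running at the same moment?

2

At 07:40, 2 of the intervals are simultaneously active.
No point has more.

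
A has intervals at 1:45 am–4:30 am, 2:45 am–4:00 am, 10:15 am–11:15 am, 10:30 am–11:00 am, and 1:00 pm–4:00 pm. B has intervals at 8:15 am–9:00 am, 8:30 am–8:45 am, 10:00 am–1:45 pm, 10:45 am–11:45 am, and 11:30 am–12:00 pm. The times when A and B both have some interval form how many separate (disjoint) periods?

Merge the first list: 1:45 am–4:30 am, 10:15 am–11:15 am, 1:00 pm–4:00 pm.
Merge the second list: 8:15 am–9:00 am, 10:00 am–1:45 pm.
A ∩ B = 10:15 am–11:15 am, 1:00 pm–1:45 pm.
That is 2 disjoint pieces.

2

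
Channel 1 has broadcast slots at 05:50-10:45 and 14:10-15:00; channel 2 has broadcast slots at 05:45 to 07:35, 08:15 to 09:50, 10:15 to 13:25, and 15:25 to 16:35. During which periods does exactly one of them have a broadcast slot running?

Only in the first: 07:35–08:15, 09:50–10:15, 14:10–15:00.
Only in the second: 05:45–05:50, 10:45–13:25, 15:25–16:35.
Together these are the periods covered by exactly one.

05:45–05:50, 07:35–08:15, 09:50–10:15, 10:45–13:25, 14:10–15:00, 15:25–16:35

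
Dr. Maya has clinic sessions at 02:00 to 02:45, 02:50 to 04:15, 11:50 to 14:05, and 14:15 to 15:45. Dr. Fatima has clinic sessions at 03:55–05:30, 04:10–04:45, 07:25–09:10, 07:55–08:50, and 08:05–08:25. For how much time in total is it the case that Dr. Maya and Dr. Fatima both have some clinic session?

Second set merges to 03:55-05:30, 07:25-09:10.
A ∩ B = 03:55-04:15.
Total: 20 min.

20 min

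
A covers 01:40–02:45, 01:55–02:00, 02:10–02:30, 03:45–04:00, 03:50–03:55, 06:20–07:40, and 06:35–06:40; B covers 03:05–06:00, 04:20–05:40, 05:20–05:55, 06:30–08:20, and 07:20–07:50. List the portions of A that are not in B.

A, merged: 01:40–02:45, 03:45–04:00, 06:20–07:40.
B, merged: 03:05–06:00, 06:30–08:20.
01:40–02:45: nothing removed.
03:45–04:00: entirely removed.
06:20–07:40 \ B = 06:20–06:30.

01:40–02:45, 06:20–06:30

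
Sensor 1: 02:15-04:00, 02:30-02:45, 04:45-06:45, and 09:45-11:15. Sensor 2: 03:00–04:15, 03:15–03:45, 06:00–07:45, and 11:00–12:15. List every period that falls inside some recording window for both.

03:00-04:00, 06:00-06:45, 11:00-11:15

Merge the first list: 02:15-04:00, 04:45-06:45, 09:45-11:15.
Merge the second list: 03:00-04:15, 06:00-07:45, 11:00-12:15.
02:15-04:00 meets the second set on 03:00-04:00.
04:45-06:45 meets the second set on 06:00-06:45.
09:45-11:15 meets the second set on 11:00-11:15.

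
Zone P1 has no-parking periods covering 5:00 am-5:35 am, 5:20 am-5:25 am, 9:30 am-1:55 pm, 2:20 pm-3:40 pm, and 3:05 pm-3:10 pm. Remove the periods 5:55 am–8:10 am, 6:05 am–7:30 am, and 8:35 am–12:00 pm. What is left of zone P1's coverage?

5:00 am–5:35 am, 12:00 pm–1:55 pm, 2:20 pm–3:40 pm

First set merges to 5:00 am–5:35 am, 9:30 am–1:55 pm, 2:20 pm–3:40 pm.
Second set merges to 5:55 am–8:10 am, 8:35 am–12:00 pm.
5:00 am–5:35 am: no B overlap → unchanged.
9:30 am–1:55 pm minus B → 12:00 pm–1:55 pm.
2:20 pm–3:40 pm: no B overlap → unchanged.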